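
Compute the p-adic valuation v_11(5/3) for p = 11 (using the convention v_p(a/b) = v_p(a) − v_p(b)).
v_11(5/3) = 0

Factor powers of 11 from the numerator and denominator of the reduced fraction: 5 = 11^0 · 5 and 3 = 11^0 · 3. Apply v_p(a/b) = v_p(a) − v_p(b): v_11(5/3) = 0 − 0 = 0.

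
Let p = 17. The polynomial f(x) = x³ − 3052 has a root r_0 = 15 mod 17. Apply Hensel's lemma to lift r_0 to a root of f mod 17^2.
r_1 = 253 (mod 289)

Hensel: r_{i+1} = r_i − f(r_i)/f′(r_i) mod 17^{i+2}, where f′(x) = 3x². Iterate:
  r_0 = 15 (mod 17)
  r_1 = 253 (mod 289)
Final: r = 253 with f(r) ≡ 0 mod 17^2.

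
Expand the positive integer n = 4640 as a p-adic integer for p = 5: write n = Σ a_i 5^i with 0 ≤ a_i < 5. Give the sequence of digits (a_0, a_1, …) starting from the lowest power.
(a_0, a_1, …) = (0, 3, 0, 2, 2, 1)

Repeated division by 5 gives the digits low-to-high: 4640 = 3·5^1 + 2·5^3 + 2·5^4 + 1·5^5. Digit sequence: (0, 3, 0, 2, 2, 1).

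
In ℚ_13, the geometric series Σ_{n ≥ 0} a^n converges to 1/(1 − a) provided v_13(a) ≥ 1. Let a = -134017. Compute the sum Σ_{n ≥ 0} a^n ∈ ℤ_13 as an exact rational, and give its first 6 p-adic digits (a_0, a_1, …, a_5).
Σ a^n = 1/(1 − a) = 1/134018;  first 6 digits = (1, 0, 0, 4, 8, 12)

v_13(a) = 3 ≥ 1, so the series converges in ℤ_13 to 1/(1 − a) = 1/(1 − (-134017)) = 1/134018. Expand this rational in ℤ_13: compute digits iteratively via d_i = x_i mod 13, x_{i+1} = (x_i − d_i)/13. The first 6 digits are (1, 0, 0, 4, 8, 12).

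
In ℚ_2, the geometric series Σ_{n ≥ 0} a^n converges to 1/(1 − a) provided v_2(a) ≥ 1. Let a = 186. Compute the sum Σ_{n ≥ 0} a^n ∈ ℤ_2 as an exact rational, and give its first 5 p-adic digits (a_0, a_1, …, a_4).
Σ a^n = 1/(1 − a) = -1/185;  first 5 digits = (1, 1, 1, 0, 1)

v_2(a) = 1 ≥ 1, so the series converges in ℤ_2 to 1/(1 − a) = 1/(1 − 186) = -1/185. Expand this rational in ℤ_2: compute digits iteratively via d_i = x_i mod 2, x_{i+1} = (x_i − d_i)/2. The first 5 digits are (1, 1, 1, 0, 1).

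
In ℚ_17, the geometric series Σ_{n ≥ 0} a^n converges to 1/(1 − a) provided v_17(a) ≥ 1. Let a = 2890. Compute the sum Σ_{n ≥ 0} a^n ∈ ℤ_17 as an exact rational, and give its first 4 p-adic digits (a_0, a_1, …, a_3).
Σ a^n = 1/(1 − a) = -1/2889;  first 4 digits = (1, 0, 10, 0)

v_17(a) = 2 ≥ 1, so the series converges in ℤ_17 to 1/(1 − a) = 1/(1 − 2890) = -1/2889. Expand this rational in ℤ_17: compute digits iteratively via d_i = x_i mod 17, x_{i+1} = (x_i − d_i)/17. The first 4 digits are (1, 0, 10, 0).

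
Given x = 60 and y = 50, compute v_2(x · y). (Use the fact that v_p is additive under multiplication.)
v_2(3000) = 3

v_p(x) = 2 (factor: 60 = 2^2 · 15); v_p(y) = 1 (factor: 50 = 2^1 · 25). Additivity: v_p(xy) = v_p(x) + v_p(y) = 2 + 1 = 3. (Direct check: xy = 3000 = 2^3 · (375).)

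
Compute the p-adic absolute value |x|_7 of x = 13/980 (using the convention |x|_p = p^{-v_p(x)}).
|13/980|_7 = 49

Step 1 — compute v_7(x) by factoring powers of 7 out of the numerator and denominator: v_7(13/980) = -2. Step 2 — apply |x|_p = p^{-v_p(x)} = 7^{2} = 49.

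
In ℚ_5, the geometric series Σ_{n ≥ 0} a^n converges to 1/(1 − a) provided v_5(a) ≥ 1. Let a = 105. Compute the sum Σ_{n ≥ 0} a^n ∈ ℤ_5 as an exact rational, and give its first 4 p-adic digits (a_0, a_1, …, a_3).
Σ a^n = 1/(1 − a) = -1/104;  first 4 digits = (1, 1, 0, 0)

v_5(a) = 1 ≥ 1, so the series converges in ℤ_5 to 1/(1 − a) = 1/(1 − 105) = -1/104. Expand this rational in ℤ_5: compute digits iteratively via d_i = x_i mod 5, x_{i+1} = (x_i − d_i)/5. The first 4 digits are (1, 1, 0, 0).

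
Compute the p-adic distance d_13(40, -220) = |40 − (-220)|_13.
d_13(40, -220) = 1/13

Step 1 — x − y = 40 − (-220) = 260. Step 2 — v_13(260) = 1 (factor: 260 = (13^1 · 20); the sign does not affect v_p). Step 3 — |x − y|_13 = 13^{-1} = 1/13.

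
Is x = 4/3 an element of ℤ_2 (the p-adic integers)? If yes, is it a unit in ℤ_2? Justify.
x ∈ ℤ_2 but not a unit; v_2(x) = 2 > 0

ℤ_2 = {x ∈ ℚ_2 : v_2(x) ≥ 0} and ℤ_2^× = {x ∈ ℤ_2 : v_2(x) = 0}. Here v_2(4/3) = v_2(num) − v_2(den) = 2; compare against these criteria.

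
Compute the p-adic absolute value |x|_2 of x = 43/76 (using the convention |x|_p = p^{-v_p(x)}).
|43/76|_2 = 4

Step 1 — compute v_2(x) by factoring powers of 2 out of the numerator and denominator: v_2(43/76) = -2. Step 2 — apply |x|_p = p^{-v_p(x)} = 2^{2} = 4.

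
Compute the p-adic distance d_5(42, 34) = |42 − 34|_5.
d_5(42, 34) = 1

Step 1 — x − y = 42 − 34 = 8. Step 2 — v_5(8) = 0 (factor: 8 = (5^0 · 8); the sign does not affect v_p). Step 3 — |x − y|_5 = 5^{0} = 1.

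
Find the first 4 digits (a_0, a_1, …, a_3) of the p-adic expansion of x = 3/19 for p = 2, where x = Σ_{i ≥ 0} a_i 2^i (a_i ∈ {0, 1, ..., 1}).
(a_0, …, a_3) = (1, 0, 0, 0)

v_2(3/19) = 0 (numerator and denominator both coprime to 2), so x ∈ ℤ_2^×. Compute digits iteratively via a_i = x_i mod 2, x_{i+1} = (x_i − a_i)/2, with x_0 = x:
  x_0 = 3/19;  a_0 = 1;  x_1 = (x_0 − 1)/2 = -8/19
  x_1 = -8/19;  a_1 = 0;  x_2 = (x_1 − 0)/2 = -4/19
  x_2 = -4/19;  a_2 = 0;  x_3 = (x_2 − 0)/2 = -2/19
  x_3 = -2/19;  a_3 = 0;  x_4 = (x_3 − 0)/2 = -1/19
Digits: (1, 0, 0, 0).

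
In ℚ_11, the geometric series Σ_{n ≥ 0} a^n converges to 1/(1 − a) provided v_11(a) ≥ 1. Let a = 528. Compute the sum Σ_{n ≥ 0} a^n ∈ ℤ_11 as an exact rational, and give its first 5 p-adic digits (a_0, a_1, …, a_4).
Σ a^n = 1/(1 − a) = -1/527;  first 5 digits = (1, 4, 9, 9, 10)

v_11(a) = 1 ≥ 1, so the series converges in ℤ_11 to 1/(1 − a) = 1/(1 − 528) = -1/527. Expand this rational in ℤ_11: compute digits iteratively via d_i = x_i mod 11, x_{i+1} = (x_i − d_i)/11. The first 5 digits are (1, 4, 9, 9, 10).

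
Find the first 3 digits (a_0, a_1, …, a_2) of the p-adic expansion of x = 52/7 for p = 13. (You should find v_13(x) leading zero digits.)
(a_0, …, a_2) = (0, 8, 5)

v_13(52/7) = 1, so a_0 = ... = a_0 = 0. Factor out: x = 13^1 · u with u = 4/7 a unit in ℤ_13. Expand u iteratively via a_{v+i} = u_i mod 13, u_{i+1} = (u_i − a_{v+i})/13:
  u_0 = 4/7;  a_1 = 8;  u_1 = (u_0 − 8)/13 = -4/7
  u_1 = -4/7;  a_2 = 5;  u_2 = (u_1 − 5)/13 = -3/7
Digits: (0, 8, 5).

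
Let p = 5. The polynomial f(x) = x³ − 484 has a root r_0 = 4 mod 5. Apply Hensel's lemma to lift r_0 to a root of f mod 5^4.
r_3 = 394 (mod 625)

Hensel: r_{i+1} = r_i − f(r_i)/f′(r_i) mod 5^{i+2}, where f′(x) = 3x². Iterate:
  r_0 = 4 (mod 5)
  r_1 = 19 (mod 25)
  r_2 = 19 (mod 125)
  r_3 = 394 (mod 625)
Final: r = 394 with f(r) ≡ 0 mod 5^4.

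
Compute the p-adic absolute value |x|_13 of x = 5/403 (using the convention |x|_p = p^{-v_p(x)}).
|5/403|_13 = 13

Step 1 — compute v_13(x) by factoring powers of 13 out of the numerator and denominator: v_13(5/403) = -1. Step 2 — apply |x|_p = p^{-v_p(x)} = 13^{1} = 13.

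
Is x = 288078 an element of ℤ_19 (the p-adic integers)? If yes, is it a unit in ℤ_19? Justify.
x ∈ ℤ_19 but not a unit; v_19(x) = 3 > 0

ℤ_19 = {x ∈ ℚ_19 : v_19(x) ≥ 0} and ℤ_19^× = {x ∈ ℤ_19 : v_19(x) = 0}. Here v_19(288078) = v_19(num) − v_19(den) = 3; compare against these criteria.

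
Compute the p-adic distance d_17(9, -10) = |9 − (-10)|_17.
d_17(9, -10) = 1

Step 1 — x − y = 9 − (-10) = 19. Step 2 — v_17(19) = 0 (factor: 19 = (17^0 · 19); the sign does not affect v_p). Step 3 — |x − y|_17 = 17^{0} = 1.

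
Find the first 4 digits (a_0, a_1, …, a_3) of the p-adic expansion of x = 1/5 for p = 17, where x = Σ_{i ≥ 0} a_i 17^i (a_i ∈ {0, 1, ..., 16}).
(a_0, …, a_3) = (7, 3, 10, 13)

v_17(1/5) = 0 (numerator and denominator both coprime to 17), so x ∈ ℤ_17^×. Compute digits iteratively via a_i = x_i mod 17, x_{i+1} = (x_i − a_i)/17, with x_0 = x:
  x_0 = 1/5;  a_0 = 7;  x_1 = (x_0 − 7)/17 = -2/5
  x_1 = -2/5;  a_1 = 3;  x_2 = (x_1 − 3)/17 = -1/5
  x_2 = -1/5;  a_2 = 10;  x_3 = (x_2 − 10)/17 = -3/5
  x_3 = -3/5;  a_3 = 13;  x_4 = (x_3 − 13)/17 = -4/5
Digits: (7, 3, 10, 13).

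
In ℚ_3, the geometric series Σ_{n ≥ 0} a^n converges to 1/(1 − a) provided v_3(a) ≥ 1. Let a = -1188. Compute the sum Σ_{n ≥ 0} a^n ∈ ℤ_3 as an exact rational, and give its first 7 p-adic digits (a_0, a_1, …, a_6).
Σ a^n = 1/(1 − a) = 1/1189;  first 7 digits = (1, 0, 0, 1, 0, 1, 2)

v_3(a) = 3 ≥ 1, so the series converges in ℤ_3 to 1/(1 − a) = 1/(1 − (-1188)) = 1/1189. Expand this rational in ℤ_3: compute digits iteratively via d_i = x_i mod 3, x_{i+1} = (x_i − d_i)/3. The first 7 digits are (1, 0, 0, 1, 0, 1, 2).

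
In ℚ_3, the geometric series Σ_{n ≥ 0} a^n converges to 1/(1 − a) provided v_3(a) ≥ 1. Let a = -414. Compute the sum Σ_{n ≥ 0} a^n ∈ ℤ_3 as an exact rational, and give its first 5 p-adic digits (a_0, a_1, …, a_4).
Σ a^n = 1/(1 − a) = 1/415;  first 5 digits = (1, 0, 2, 2, 1)

v_3(a) = 2 ≥ 1, so the series converges in ℤ_3 to 1/(1 − a) = 1/(1 − (-414)) = 1/415. Expand this rational in ℤ_3: compute digits iteratively via d_i = x_i mod 3, x_{i+1} = (x_i − d_i)/3. The first 5 digits are (1, 0, 2, 2, 1).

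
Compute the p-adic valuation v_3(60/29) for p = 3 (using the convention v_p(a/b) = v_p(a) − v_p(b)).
v_3(60/29) = 1

Factor powers of 3 from the numerator and denominator of the reduced fraction: 60 = 3^1 · 20 and 29 = 3^0 · 29. Apply v_p(a/b) = v_p(a) − v_p(b): v_3(60/29) = 1 − 0 = 1.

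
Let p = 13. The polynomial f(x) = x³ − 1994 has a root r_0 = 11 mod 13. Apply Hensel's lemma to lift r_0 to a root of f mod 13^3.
r_2 = 869 (mod 2197)

Hensel: r_{i+1} = r_i − f(r_i)/f′(r_i) mod 13^{i+2}, where f′(x) = 3x². Iterate:
  r_0 = 11 (mod 13)
  r_1 = 24 (mod 169)
  r_2 = 869 (mod 2197)
Final: r = 869 with f(r) ≡ 0 mod 13^3.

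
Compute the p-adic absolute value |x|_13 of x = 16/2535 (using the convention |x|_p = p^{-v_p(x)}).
|16/2535|_13 = 169

Step 1 — compute v_13(x) by factoring powers of 13 out of the numerator and denominator: v_13(16/2535) = -2. Step 2 — apply |x|_p = p^{-v_p(x)} = 13^{2} = 169.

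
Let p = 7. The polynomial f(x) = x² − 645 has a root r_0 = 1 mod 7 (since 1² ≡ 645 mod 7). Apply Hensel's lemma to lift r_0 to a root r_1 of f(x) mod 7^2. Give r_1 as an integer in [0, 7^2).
r_1 = 29 (mod 49)

Hensel's recurrence: r_{i+1} = r_i − f(r_i)·(f′(r_i))^{-1} mod 7^{i+2}, with f′(x) = 2x. Iterate:
  r_0 = 1 (mod 7)
  r_1 = 29 (mod 49)
Final: r_1 = 29, and one checks f(r_1) ≡ 0 mod 7^2.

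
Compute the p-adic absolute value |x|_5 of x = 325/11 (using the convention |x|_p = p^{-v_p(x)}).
|325/11|_5 = 1/25

Step 1 — compute v_5(x) by factoring powers of 5 out of the numerator and denominator: v_5(325/11) = 2. Step 2 — apply |x|_p = p^{-v_p(x)} = 5^{-2} = 1/25.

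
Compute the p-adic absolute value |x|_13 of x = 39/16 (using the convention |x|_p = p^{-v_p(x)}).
|39/16|_13 = 1/13

Step 1 — compute v_13(x) by factoring powers of 13 out of the numerator and denominator: v_13(39/16) = 1. Step 2 — apply |x|_p = p^{-v_p(x)} = 13^{-1} = 1/13.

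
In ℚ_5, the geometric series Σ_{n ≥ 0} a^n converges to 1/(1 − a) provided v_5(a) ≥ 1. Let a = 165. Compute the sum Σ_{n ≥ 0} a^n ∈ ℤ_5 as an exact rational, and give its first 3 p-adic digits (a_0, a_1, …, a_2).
Σ a^n = 1/(1 − a) = -1/164;  first 3 digits = (1, 3, 0)

v_5(a) = 1 ≥ 1, so the series converges in ℤ_5 to 1/(1 − a) = 1/(1 − 165) = -1/164. Expand this rational in ℤ_5: compute digits iteratively via d_i = x_i mod 5, x_{i+1} = (x_i − d_i)/5. The first 3 digits are (1, 3, 0).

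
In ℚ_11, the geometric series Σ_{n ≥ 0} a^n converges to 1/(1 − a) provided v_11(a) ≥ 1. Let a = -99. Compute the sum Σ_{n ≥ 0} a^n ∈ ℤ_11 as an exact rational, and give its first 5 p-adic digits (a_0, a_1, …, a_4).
Σ a^n = 1/(1 − a) = 1/100;  first 5 digits = (1, 2, 3, 4, 5)

v_11(a) = 1 ≥ 1, so the series converges in ℤ_11 to 1/(1 − a) = 1/(1 − (-99)) = 1/100. Expand this rational in ℤ_11: compute digits iteratively via d_i = x_i mod 11, x_{i+1} = (x_i − d_i)/11. The first 5 digits are (1, 2, 3, 4, 5).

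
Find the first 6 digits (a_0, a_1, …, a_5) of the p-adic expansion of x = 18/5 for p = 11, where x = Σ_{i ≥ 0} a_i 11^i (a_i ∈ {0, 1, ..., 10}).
(a_0, …, a_5) = (8, 4, 4, 4, 4, 4)

v_11(18/5) = 0 (numerator and denominator both coprime to 11), so x ∈ ℤ_11^×. Compute digits iteratively via a_i = x_i mod 11, x_{i+1} = (x_i − a_i)/11, with x_0 = x:
  x_0 = 18/5;  a_0 = 8;  x_1 = (x_0 − 8)/11 = -2/5
  x_1 = -2/5;  a_1 = 4;  x_2 = (x_1 − 4)/11 = -2/5
  x_2 = -2/5;  a_2 = 4;  x_3 = (x_2 − 4)/11 = -2/5
  x_3 = -2/5;  a_3 = 4;  x_4 = (x_3 − 4)/11 = -2/5
  x_4 = -2/5;  a_4 = 4;  x_5 = (x_4 − 4)/11 = -2/5
  x_5 = -2/5;  a_5 = 4;  x_6 = (x_5 − 4)/11 = -2/5
Digits: (8, 4, 4, 4, 4, 4).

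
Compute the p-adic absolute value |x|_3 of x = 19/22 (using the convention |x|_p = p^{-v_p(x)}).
|19/22|_3 = 1

Step 1 — compute v_3(x) by factoring powers of 3 out of the numerator and denominator: v_3(19/22) = 0. Step 2 — apply |x|_p = p^{-v_p(x)} = 3^{0} = 1.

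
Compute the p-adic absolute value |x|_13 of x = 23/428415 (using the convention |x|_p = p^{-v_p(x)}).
|23/428415|_13 = 28561

Step 1 — compute v_13(x) by factoring powers of 13 out of the numerator and denominator: v_13(23/428415) = -4. Step 2 — apply |x|_p = p^{-v_p(x)} = 13^{4} = 28561.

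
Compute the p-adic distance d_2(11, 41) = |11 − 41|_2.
d_2(11, 41) = 1/2

Step 1 — x − y = 11 − 41 = -30. Step 2 — v_2(-30) = 1 (factor: -30 = −(2^1 · 15); the sign does not affect v_p). Step 3 — |x − y|_2 = 2^{-1} = 1/2.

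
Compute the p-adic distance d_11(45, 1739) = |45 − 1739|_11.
d_11(45, 1739) = 1/121

Step 1 — x − y = 45 − 1739 = -1694. Step 2 — v_11(-1694) = 2 (factor: -1694 = −(11^2 · 14); the sign does not affect v_p). Step 3 — |x − y|_11 = 11^{-2} = 1/121.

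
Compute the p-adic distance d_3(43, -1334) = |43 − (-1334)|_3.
d_3(43, -1334) = 1/81

Step 1 — x − y = 43 − (-1334) = 1377. Step 2 — v_3(1377) = 4 (factor: 1377 = (3^4 · 17); the sign does not affect v_p). Step 3 — |x − y|_3 = 3^{-4} = 1/81.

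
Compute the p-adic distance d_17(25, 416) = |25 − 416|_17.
d_17(25, 416) = 1/17

Step 1 — x − y = 25 − 416 = -391. Step 2 — v_17(-391) = 1 (factor: -391 = −(17^1 · 23); the sign does not affect v_p). Step 3 — |x − y|_17 = 17^{-1} = 1/17.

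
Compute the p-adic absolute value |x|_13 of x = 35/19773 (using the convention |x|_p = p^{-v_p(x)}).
|35/19773|_13 = 2197

Step 1 — compute v_13(x) by factoring powers of 13 out of the numerator and denominator: v_13(35/19773) = -3. Step 2 — apply |x|_p = p^{-v_p(x)} = 13^{3} = 2197.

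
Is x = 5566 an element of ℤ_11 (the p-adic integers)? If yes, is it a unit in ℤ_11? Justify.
x ∈ ℤ_11 but not a unit; v_11(x) = 2 > 0

ℤ_11 = {x ∈ ℚ_11 : v_11(x) ≥ 0} and ℤ_11^× = {x ∈ ℤ_11 : v_11(x) = 0}. Here v_11(5566) = v_11(num) − v_11(den) = 2; compare against these criteria.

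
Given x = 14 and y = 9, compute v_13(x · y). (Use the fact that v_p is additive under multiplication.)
v_13(126) = 0

v_p(x) = 0 (factor: 14 = 13^0 · 14); v_p(y) = 0 (factor: 9 = 13^0 · 9). Additivity: v_p(xy) = v_p(x) + v_p(y) = 0 + 0 = 0. (Direct check: xy = 126 = 13^0 · (126).)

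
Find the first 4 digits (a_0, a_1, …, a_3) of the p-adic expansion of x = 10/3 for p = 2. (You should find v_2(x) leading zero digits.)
(a_0, …, a_3) = (0, 1, 1, 1)

v_2(10/3) = 1, so a_0 = ... = a_0 = 0. Factor out: x = 2^1 · u with u = 5/3 a unit in ℤ_2. Expand u iteratively via a_{v+i} = u_i mod 2, u_{i+1} = (u_i − a_{v+i})/2:
  u_0 = 5/3;  a_1 = 1;  u_1 = (u_0 − 1)/2 = 1/3
  u_1 = 1/3;  a_2 = 1;  u_2 = (u_1 − 1)/2 = -1/3
  u_2 = -1/3;  a_3 = 1;  u_3 = (u_2 − 1)/2 = -2/3
Digits: (0, 1, 1, 1).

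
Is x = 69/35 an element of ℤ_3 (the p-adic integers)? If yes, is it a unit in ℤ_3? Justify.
x ∈ ℤ_3 but not a unit; v_3(x) = 1 > 0

ℤ_3 = {x ∈ ℚ_3 : v_3(x) ≥ 0} and ℤ_3^× = {x ∈ ℤ_3 : v_3(x) = 0}. Here v_3(69/35) = v_3(num) − v_3(den) = 1; compare against these criteria.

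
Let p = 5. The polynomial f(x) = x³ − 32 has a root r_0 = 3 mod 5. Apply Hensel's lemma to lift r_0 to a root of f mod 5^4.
r_3 = 493 (mod 625)

Hensel: r_{i+1} = r_i − f(r_i)/f′(r_i) mod 5^{i+2}, where f′(x) = 3x². Iterate:
  r_0 = 3 (mod 5)
  r_1 = 18 (mod 25)
  r_2 = 118 (mod 125)
  r_3 = 493 (mod 625)
Final: r = 493 with f(r) ≡ 0 mod 5^4.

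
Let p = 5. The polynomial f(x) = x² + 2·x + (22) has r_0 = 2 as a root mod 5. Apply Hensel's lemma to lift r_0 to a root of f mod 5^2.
r_1 = 22 (mod 25)

Hensel: r_{i+1} = r_i − f(r_i)·(f′(r_i))^{-1} mod 5^{i+2}, f′(x) = 2x + 2. Iterate:
  r_0 = 2 (mod 5)
  r_1 = 22 (mod 25)
Final: r = 22 satisfies f(r) ≡ 0 mod 5^2.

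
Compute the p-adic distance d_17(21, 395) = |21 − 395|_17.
d_17(21, 395) = 1/17

Step 1 — x − y = 21 − 395 = -374. Step 2 — v_17(-374) = 1 (factor: -374 = −(17^1 · 22); the sign does not affect v_p). Step 3 — |x − y|_17 = 17^{-1} = 1/17.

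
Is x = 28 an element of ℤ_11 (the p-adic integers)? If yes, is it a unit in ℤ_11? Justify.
x ∈ ℤ_11^× (unit); v_11(x) = 0

ℤ_11 = {x ∈ ℚ_11 : v_11(x) ≥ 0} and ℤ_11^× = {x ∈ ℤ_11 : v_11(x) = 0}. Here v_11(28) = v_11(num) − v_11(den) = 0; compare against these criteria.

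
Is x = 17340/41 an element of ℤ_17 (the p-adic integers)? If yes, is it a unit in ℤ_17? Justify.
x ∈ ℤ_17 but not a unit; v_17(x) = 2 > 0

ℤ_17 = {x ∈ ℚ_17 : v_17(x) ≥ 0} and ℤ_17^× = {x ∈ ℤ_17 : v_17(x) = 0}. Here v_17(17340/41) = v_17(num) − v_17(den) = 2; compare against these criteria.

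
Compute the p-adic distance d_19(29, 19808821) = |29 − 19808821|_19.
d_19(29, 19808821) = 1/2476099

Step 1 — x − y = 29 − 19808821 = -19808792. Step 2 — v_19(-19808792) = 5 (factor: -19808792 = −(19^5 · 8); the sign does not affect v_p). Step 3 — |x − y|_19 = 19^{-5} = 1/2476099.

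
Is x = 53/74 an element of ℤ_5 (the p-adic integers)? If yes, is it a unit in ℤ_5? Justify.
x ∈ ℤ_5^× (unit); v_5(x) = 0

ℤ_5 = {x ∈ ℚ_5 : v_5(x) ≥ 0} and ℤ_5^× = {x ∈ ℤ_5 : v_5(x) = 0}. Here v_5(53/74) = v_5(num) − v_5(den) = 0; compare against these criteria.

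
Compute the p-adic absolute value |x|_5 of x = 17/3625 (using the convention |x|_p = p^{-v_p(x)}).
|17/3625|_5 = 125

Step 1 — compute v_5(x) by factoring powers of 5 out of the numerator and denominator: v_5(17/3625) = -3. Step 2 — apply |x|_p = p^{-v_p(x)} = 5^{3} = 125.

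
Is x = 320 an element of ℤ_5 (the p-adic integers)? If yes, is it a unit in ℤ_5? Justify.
x ∈ ℤ_5 but not a unit; v_5(x) = 1 > 0

ℤ_5 = {x ∈ ℚ_5 : v_5(x) ≥ 0} and ℤ_5^× = {x ∈ ℤ_5 : v_5(x) = 0}. Here v_5(320) = v_5(num) − v_5(den) = 1; compare against these criteria.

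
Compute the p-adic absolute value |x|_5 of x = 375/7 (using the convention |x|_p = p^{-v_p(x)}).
|375/7|_5 = 1/125

Step 1 — compute v_5(x) by factoring powers of 5 out of the numerator and denominator: v_5(375/7) = 3. Step 2 — apply |x|_p = p^{-v_p(x)} = 5^{-3} = 1/125.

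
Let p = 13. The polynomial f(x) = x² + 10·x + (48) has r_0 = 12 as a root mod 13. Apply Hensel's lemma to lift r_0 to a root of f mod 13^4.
r_3 = 8423 (mod 28561)

Hensel: r_{i+1} = r_i − f(r_i)·(f′(r_i))^{-1} mod 13^{i+2}, f′(x) = 2x + 10. Iterate:
  r_0 = 12 (mod 13)
  r_1 = 142 (mod 169)
  r_2 = 1832 (mod 2197)
  r_3 = 8423 (mod 28561)
Final: r = 8423 satisfies f(r) ≡ 0 mod 13^4.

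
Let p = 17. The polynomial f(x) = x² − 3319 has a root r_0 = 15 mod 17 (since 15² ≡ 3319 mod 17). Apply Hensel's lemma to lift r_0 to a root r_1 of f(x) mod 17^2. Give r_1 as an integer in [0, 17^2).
r_1 = 253 (mod 289)

Hensel's recurrence: r_{i+1} = r_i − f(r_i)·(f′(r_i))^{-1} mod 17^{i+2}, with f′(x) = 2x. Iterate:
  r_0 = 15 (mod 17)
  r_1 = 253 (mod 289)
Final: r_1 = 253, and one checks f(r_1) ≡ 0 mod 17^2.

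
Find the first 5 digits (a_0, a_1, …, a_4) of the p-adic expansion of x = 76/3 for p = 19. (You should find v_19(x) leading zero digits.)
(a_0, …, a_4) = (0, 14, 12, 12, 12)

v_19(76/3) = 1, so a_0 = ... = a_0 = 0. Factor out: x = 19^1 · u with u = 4/3 a unit in ℤ_19. Expand u iteratively via a_{v+i} = u_i mod 19, u_{i+1} = (u_i − a_{v+i})/19:
  u_0 = 4/3;  a_1 = 14;  u_1 = (u_0 − 14)/19 = -2/3
  u_1 = -2/3;  a_2 = 12;  u_2 = (u_1 − 12)/19 = -2/3
  u_2 = -2/3;  a_3 = 12;  u_3 = (u_2 − 12)/19 = -2/3
  u_3 = -2/3;  a_4 = 12;  u_4 = (u_3 − 12)/19 = -2/3
Digits: (0, 14, 12, 12, 12).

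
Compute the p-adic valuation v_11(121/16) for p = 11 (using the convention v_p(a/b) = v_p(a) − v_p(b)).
v_11(121/16) = 2

Factor powers of 11 from the numerator and denominator of the reduced fraction: 121 = 11^2 · 1 and 16 = 11^0 · 16. Apply v_p(a/b) = v_p(a) − v_p(b): v_11(121/16) = 2 − 0 = 2.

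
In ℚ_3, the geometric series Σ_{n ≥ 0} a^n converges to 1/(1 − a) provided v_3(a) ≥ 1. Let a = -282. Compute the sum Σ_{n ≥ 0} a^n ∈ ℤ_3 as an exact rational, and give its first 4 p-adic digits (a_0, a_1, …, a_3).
Σ a^n = 1/(1 − a) = 1/283;  first 4 digits = (1, 2, 2, 2)

v_3(a) = 1 ≥ 1, so the series converges in ℤ_3 to 1/(1 − a) = 1/(1 − (-282)) = 1/283. Expand this rational in ℤ_3: compute digits iteratively via d_i = x_i mod 3, x_{i+1} = (x_i − d_i)/3. The first 4 digits are (1, 2, 2, 2).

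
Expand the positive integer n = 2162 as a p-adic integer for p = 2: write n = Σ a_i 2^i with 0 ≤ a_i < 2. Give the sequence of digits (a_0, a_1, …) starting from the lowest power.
(a_0, a_1, …) = (0, 1, 0, 0, 1, 1, 1, 0, 0, 0, 0, 1)

Repeated division by 2 gives the digits low-to-high: 2162 = 1·2^1 + 1·2^4 + 1·2^5 + 1·2^6 + 1·2^11. Digit sequence: (0, 1, 0, 0, 1, 1, 1, 0, 0, 0, 0, 1).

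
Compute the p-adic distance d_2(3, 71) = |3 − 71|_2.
d_2(3, 71) = 1/4

Step 1 — x − y = 3 − 71 = -68. Step 2 — v_2(-68) = 2 (factor: -68 = −(2^2 · 17); the sign does not affect v_p). Step 3 — |x − y|_2 = 2^{-2} = 1/4.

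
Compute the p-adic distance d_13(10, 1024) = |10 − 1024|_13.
d_13(10, 1024) = 1/169

Step 1 — x − y = 10 − 1024 = -1014. Step 2 — v_13(-1014) = 2 (factor: -1014 = −(13^2 · 6); the sign does not affect v_p). Step 3 — |x − y|_13 = 13^{-2} = 1/169.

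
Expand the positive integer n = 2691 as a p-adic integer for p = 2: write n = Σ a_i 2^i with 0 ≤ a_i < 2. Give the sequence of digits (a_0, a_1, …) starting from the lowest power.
(a_0, a_1, …) = (1, 1, 0, 0, 0, 0, 0, 1, 0, 1, 0, 1)

Repeated division by 2 gives the digits low-to-high: 2691 = 1 + 1·2^1 + 1·2^7 + 1·2^9 + 1·2^11. Digit sequence: (1, 1, 0, 0, 0, 0, 0, 1, 0, 1, 0, 1).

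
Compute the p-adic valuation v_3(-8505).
v_3(-8505) = 5

v_3(n) is the largest exponent k such that 3^k divides n. Factor out: -8505 = -3^5 · 35. (Sign doesn't affect v_p.) So v_3(-8505) = 5.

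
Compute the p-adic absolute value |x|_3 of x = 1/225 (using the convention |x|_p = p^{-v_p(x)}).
|1/225|_3 = 9

Step 1 — compute v_3(x) by factoring powers of 3 out of the numerator and denominator: v_3(1/225) = -2. Step 2 — apply |x|_p = p^{-v_p(x)} = 3^{2} = 9.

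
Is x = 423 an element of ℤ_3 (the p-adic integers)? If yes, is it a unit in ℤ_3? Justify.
x ∈ ℤ_3 but not a unit; v_3(x) = 2 > 0

ℤ_3 = {x ∈ ℚ_3 : v_3(x) ≥ 0} and ℤ_3^× = {x ∈ ℤ_3 : v_3(x) = 0}. Here v_3(423) = v_3(num) − v_3(den) = 2; compare against these criteria.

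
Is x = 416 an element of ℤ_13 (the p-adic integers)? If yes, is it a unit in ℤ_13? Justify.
x ∈ ℤ_13 but not a unit; v_13(x) = 1 > 0

ℤ_13 = {x ∈ ℚ_13 : v_13(x) ≥ 0} and ℤ_13^× = {x ∈ ℤ_13 : v_13(x) = 0}. Here v_13(416) = v_13(num) − v_13(den) = 1; compare against these criteria.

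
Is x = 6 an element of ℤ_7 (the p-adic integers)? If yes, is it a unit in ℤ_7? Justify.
x ∈ ℤ_7^× (unit); v_7(x) = 0

ℤ_7 = {x ∈ ℚ_7 : v_7(x) ≥ 0} and ℤ_7^× = {x ∈ ℤ_7 : v_7(x) = 0}. Here v_7(6) = v_7(num) − v_7(den) = 0; compare against these criteria.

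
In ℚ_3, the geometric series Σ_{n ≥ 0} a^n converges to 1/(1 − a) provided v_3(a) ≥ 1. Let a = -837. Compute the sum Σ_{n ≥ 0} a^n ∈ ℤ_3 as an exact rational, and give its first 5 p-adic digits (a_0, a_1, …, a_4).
Σ a^n = 1/(1 − a) = 1/838;  first 5 digits = (1, 0, 0, 2, 1)

v_3(a) = 3 ≥ 1, so the series converges in ℤ_3 to 1/(1 − a) = 1/(1 − (-837)) = 1/838. Expand this rational in ℤ_3: compute digits iteratively via d_i = x_i mod 3, x_{i+1} = (x_i − d_i)/3. The first 5 digits are (1, 0, 0, 2, 1).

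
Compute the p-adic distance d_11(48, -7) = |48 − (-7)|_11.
d_11(48, -7) = 1/11

Step 1 — x − y = 48 − (-7) = 55. Step 2 — v_11(55) = 1 (factor: 55 = (11^1 · 5); the sign does not affect v_p). Step 3 — |x − y|_11 = 11^{-1} = 1/11.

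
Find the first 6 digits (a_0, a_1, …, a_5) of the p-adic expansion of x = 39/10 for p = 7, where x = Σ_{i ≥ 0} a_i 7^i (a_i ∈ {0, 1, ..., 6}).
(a_0, …, a_5) = (6, 6, 4, 0, 2, 6)

v_7(39/10) = 0 (numerator and denominator both coprime to 7), so x ∈ ℤ_7^×. Compute digits iteratively via a_i = x_i mod 7, x_{i+1} = (x_i − a_i)/7, with x_0 = x:
  x_0 = 39/10;  a_0 = 6;  x_1 = (x_0 − 6)/7 = -3/10
  x_1 = -3/10;  a_1 = 6;  x_2 = (x_1 − 6)/7 = -9/10
  x_2 = -9/10;  a_2 = 4;  x_3 = (x_2 − 4)/7 = -7/10
  x_3 = -7/10;  a_3 = 0;  x_4 = (x_3 − 0)/7 = -1/10
  x_4 = -1/10;  a_4 = 2;  x_5 = (x_4 − 2)/7 = -3/10
  x_5 = -3/10;  a_5 = 6;  x_6 = (x_5 − 6)/7 = -9/10
Digits: (6, 6, 4, 0, 2, 6).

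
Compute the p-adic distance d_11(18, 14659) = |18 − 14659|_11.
d_11(18, 14659) = 1/14641

Step 1 — x − y = 18 − 14659 = -14641. Step 2 — v_11(-14641) = 4 (factor: -14641 = −(11^4 · 1); the sign does not affect v_p). Step 3 — |x − y|_11 = 11^{-4} = 1/14641.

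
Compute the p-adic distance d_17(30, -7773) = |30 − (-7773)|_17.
d_17(30, -7773) = 1/289

Step 1 — x − y = 30 − (-7773) = 7803. Step 2 — v_17(7803) = 2 (factor: 7803 = (17^2 · 27); the sign does not affect v_p). Step 3 — |x − y|_17 = 17^{-2} = 1/289.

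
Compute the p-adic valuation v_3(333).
v_3(333) = 2

v_3(n) is the largest exponent k such that 3^k divides n. Factor out: 333 = 3^2 · 37. (Sign doesn't affect v_p.) So v_3(333) = 2.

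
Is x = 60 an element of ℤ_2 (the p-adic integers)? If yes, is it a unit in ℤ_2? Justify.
x ∈ ℤ_2 but not a unit; v_2(x) = 2 > 0

ℤ_2 = {x ∈ ℚ_2 : v_2(x) ≥ 0} and ℤ_2^× = {x ∈ ℤ_2 : v_2(x) = 0}. Here v_2(60) = v_2(num) − v_2(den) = 2; compare against these criteria.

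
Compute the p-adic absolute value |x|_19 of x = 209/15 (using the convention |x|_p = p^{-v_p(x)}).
|209/15|_19 = 1/19

Step 1 — compute v_19(x) by factoring powers of 19 out of the numerator and denominator: v_19(209/15) = 1. Step 2 — apply |x|_p = p^{-v_p(x)} = 19^{-1} = 1/19.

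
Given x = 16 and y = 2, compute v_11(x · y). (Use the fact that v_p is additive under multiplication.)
v_11(32) = 0

v_p(x) = 0 (factor: 16 = 11^0 · 16); v_p(y) = 0 (factor: 2 = 11^0 · 2). Additivity: v_p(xy) = v_p(x) + v_p(y) = 0 + 0 = 0. (Direct check: xy = 32 = 11^0 · (32).)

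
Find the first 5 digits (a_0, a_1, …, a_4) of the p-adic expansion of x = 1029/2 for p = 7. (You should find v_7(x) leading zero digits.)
(a_0, …, a_4) = (0, 0, 0, 5, 3)

v_7(1029/2) = 3, so a_0 = ... = a_2 = 0. Factor out: x = 7^3 · u with u = 3/2 a unit in ℤ_7. Expand u iteratively via a_{v+i} = u_i mod 7, u_{i+1} = (u_i − a_{v+i})/7:
  u_0 = 3/2;  a_3 = 5;  u_1 = (u_0 − 5)/7 = -1/2
  u_1 = -1/2;  a_4 = 3;  u_2 = (u_1 − 3)/7 = -1/2
Digits: (0, 0, 0, 5, 3).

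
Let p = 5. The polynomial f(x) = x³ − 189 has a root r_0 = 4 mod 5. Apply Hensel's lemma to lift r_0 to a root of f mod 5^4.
r_3 = 254 (mod 625)

Hensel: r_{i+1} = r_i − f(r_i)/f′(r_i) mod 5^{i+2}, where f′(x) = 3x². Iterate:
  r_0 = 4 (mod 5)
  r_1 = 4 (mod 25)
  r_2 = 4 (mod 125)
  r_3 = 254 (mod 625)
Final: r = 254 with f(r) ≡ 0 mod 5^4.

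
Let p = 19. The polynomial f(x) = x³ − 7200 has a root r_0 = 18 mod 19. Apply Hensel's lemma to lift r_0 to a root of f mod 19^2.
r_1 = 113 (mod 361)

Hensel: r_{i+1} = r_i − f(r_i)/f′(r_i) mod 19^{i+2}, where f′(x) = 3x². Iterate:
  r_0 = 18 (mod 19)
  r_1 = 113 (mod 361)
Final: r = 113 with f(r) ≡ 0 mod 19^2.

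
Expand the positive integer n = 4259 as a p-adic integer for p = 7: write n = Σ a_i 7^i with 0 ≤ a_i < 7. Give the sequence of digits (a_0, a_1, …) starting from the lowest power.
(a_0, a_1, …) = (3, 6, 2, 5, 1)

Repeated division by 7 gives the digits low-to-high: 4259 = 3 + 6·7^1 + 2·7^2 + 5·7^3 + 1·7^4. Digit sequence: (3, 6, 2, 5, 1).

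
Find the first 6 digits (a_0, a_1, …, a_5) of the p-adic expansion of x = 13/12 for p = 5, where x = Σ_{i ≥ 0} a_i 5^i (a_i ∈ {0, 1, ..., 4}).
(a_0, …, a_5) = (4, 4, 2, 4, 2, 4)

v_5(13/12) = 0 (numerator and denominator both coprime to 5), so x ∈ ℤ_5^×. Compute digits iteratively via a_i = x_i mod 5, x_{i+1} = (x_i − a_i)/5, with x_0 = x:
  x_0 = 13/12;  a_0 = 4;  x_1 = (x_0 − 4)/5 = -7/12
  x_1 = -7/12;  a_1 = 4;  x_2 = (x_1 − 4)/5 = -11/12
  x_2 = -11/12;  a_2 = 2;  x_3 = (x_2 − 2)/5 = -7/12
  x_3 = -7/12;  a_3 = 4;  x_4 = (x_3 − 4)/5 = -11/12
  x_4 = -11/12;  a_4 = 2;  x_5 = (x_4 − 2)/5 = -7/12
  x_5 = -7/12;  a_5 = 4;  x_6 = (x_5 − 4)/5 = -11/12
Digits: (4, 4, 2, 4, 2, 4).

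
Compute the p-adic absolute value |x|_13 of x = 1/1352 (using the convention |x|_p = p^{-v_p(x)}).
|1/1352|_13 = 169

Step 1 — compute v_13(x) by factoring powers of 13 out of the numerator and denominator: v_13(1/1352) = -2. Step 2 — apply |x|_p = p^{-v_p(x)} = 13^{2} = 169.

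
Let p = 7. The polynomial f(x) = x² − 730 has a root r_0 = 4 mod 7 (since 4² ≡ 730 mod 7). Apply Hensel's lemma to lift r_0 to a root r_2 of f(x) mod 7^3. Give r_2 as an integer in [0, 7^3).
r_2 = 81 (mod 343)

Hensel's recurrence: r_{i+1} = r_i − f(r_i)·(f′(r_i))^{-1} mod 7^{i+2}, with f′(x) = 2x. Iterate:
  r_0 = 4 (mod 7)
  r_1 = 32 (mod 49)
  r_2 = 81 (mod 343)
Final: r_2 = 81, and one checks f(r_2) ≡ 0 mod 7^3.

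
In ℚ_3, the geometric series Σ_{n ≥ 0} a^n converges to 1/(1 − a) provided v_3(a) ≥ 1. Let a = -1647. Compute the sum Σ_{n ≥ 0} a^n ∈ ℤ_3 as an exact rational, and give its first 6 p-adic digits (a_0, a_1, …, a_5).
Σ a^n = 1/(1 − a) = 1/1648;  first 6 digits = (1, 0, 0, 2, 0, 2)

v_3(a) = 3 ≥ 1, so the series converges in ℤ_3 to 1/(1 − a) = 1/(1 − (-1647)) = 1/1648. Expand this rational in ℤ_3: compute digits iteratively via d_i = x_i mod 3, x_{i+1} = (x_i − d_i)/3. The first 6 digits are (1, 0, 0, 2, 0, 2).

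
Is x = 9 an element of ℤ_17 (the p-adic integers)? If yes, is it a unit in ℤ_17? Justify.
x ∈ ℤ_17^× (unit); v_17(x) = 0

ℤ_17 = {x ∈ ℚ_17 : v_17(x) ≥ 0} and ℤ_17^× = {x ∈ ℤ_17 : v_17(x) = 0}. Here v_17(9) = v_17(num) − v_17(den) = 0; compare against these criteria.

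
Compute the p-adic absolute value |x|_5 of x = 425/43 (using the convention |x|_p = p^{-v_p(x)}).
|425/43|_5 = 1/25

Step 1 — compute v_5(x) by factoring powers of 5 out of the numerator and denominator: v_5(425/43) = 2. Step 2 — apply |x|_p = p^{-v_p(x)} = 5^{-2} = 1/25.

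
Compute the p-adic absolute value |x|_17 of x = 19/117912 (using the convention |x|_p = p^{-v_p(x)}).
|19/117912|_17 = 4913

Step 1 — compute v_17(x) by factoring powers of 17 out of the numerator and denominator: v_17(19/117912) = -3. Step 2 — apply |x|_p = p^{-v_p(x)} = 17^{3} = 4913.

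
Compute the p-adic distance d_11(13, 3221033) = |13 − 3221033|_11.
d_11(13, 3221033) = 1/161051

Step 1 — x − y = 13 − 3221033 = -3221020. Step 2 — v_11(-3221020) = 5 (factor: -3221020 = −(11^5 · 20); the sign does not affect v_p). Step 3 — |x − y|_11 = 11^{-5} = 1/161051.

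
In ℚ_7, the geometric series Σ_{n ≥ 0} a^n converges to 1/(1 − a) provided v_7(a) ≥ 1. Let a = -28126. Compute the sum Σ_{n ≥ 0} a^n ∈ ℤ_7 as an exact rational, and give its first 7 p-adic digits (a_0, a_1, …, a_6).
Σ a^n = 1/(1 − a) = 1/28127;  first 7 digits = (1, 0, 0, 2, 2, 5, 3)

v_7(a) = 3 ≥ 1, so the series converges in ℤ_7 to 1/(1 − a) = 1/(1 − (-28126)) = 1/28127. Expand this rational in ℤ_7: compute digits iteratively via d_i = x_i mod 7, x_{i+1} = (x_i − d_i)/7. The first 7 digits are (1, 0, 0, 2, 2, 5, 3).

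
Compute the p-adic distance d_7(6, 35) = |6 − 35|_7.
d_7(6, 35) = 1

Step 1 — x − y = 6 − 35 = -29. Step 2 — v_7(-29) = 0 (factor: -29 = −(7^0 · 29); the sign does not affect v_p). Step 3 — |x − y|_7 = 7^{0} = 1.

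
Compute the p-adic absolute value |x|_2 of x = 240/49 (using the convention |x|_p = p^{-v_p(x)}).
|240/49|_2 = 1/16

Step 1 — compute v_2(x) by factoring powers of 2 out of the numerator and denominator: v_2(240/49) = 4. Step 2 — apply |x|_p = p^{-v_p(x)} = 2^{-4} = 1/16.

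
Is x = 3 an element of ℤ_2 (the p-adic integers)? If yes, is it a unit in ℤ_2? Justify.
x ∈ ℤ_2^× (unit); v_2(x) = 0

ℤ_2 = {x ∈ ℚ_2 : v_2(x) ≥ 0} and ℤ_2^× = {x ∈ ℤ_2 : v_2(x) = 0}. Here v_2(3) = v_2(num) − v_2(den) = 0; compare against these criteria.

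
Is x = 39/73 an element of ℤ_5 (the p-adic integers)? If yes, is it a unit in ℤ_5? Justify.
x ∈ ℤ_5^× (unit); v_5(x) = 0

ℤ_5 = {x ∈ ℚ_5 : v_5(x) ≥ 0} and ℤ_5^× = {x ∈ ℤ_5 : v_5(x) = 0}. Here v_5(39/73) = v_5(num) − v_5(den) = 0; compare against these criteria.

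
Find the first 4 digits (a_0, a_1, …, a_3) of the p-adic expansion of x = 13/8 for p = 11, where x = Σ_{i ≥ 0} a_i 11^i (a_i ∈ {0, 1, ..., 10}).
(a_0, …, a_3) = (3, 4, 1, 4)

v_11(13/8) = 0 (numerator and denominator both coprime to 11), so x ∈ ℤ_11^×. Compute digits iteratively via a_i = x_i mod 11, x_{i+1} = (x_i − a_i)/11, with x_0 = x:
  x_0 = 13/8;  a_0 = 3;  x_1 = (x_0 − 3)/11 = -1/8
  x_1 = -1/8;  a_1 = 4;  x_2 = (x_1 − 4)/11 = -3/8
  x_2 = -3/8;  a_2 = 1;  x_3 = (x_2 − 1)/11 = -1/8
  x_3 = -1/8;  a_3 = 4;  x_4 = (x_3 − 4)/11 = -3/8
Digits: (3, 4, 1, 4).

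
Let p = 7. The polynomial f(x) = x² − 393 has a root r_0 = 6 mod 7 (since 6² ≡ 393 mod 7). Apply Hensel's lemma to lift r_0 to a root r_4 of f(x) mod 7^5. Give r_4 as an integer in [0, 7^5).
r_4 = 2204 (mod 16807)

Hensel's recurrence: r_{i+1} = r_i − f(r_i)·(f′(r_i))^{-1} mod 7^{i+2}, with f′(x) = 2x. Iterate:
  r_0 = 6 (mod 7)
  r_1 = 48 (mod 49)
  r_2 = 146 (mod 343)
  r_3 = 2204 (mod 2401)
  r_4 = 2204 (mod 16807)
Final: r_4 = 2204, and one checks f(r_4) ≡ 0 mod 7^5.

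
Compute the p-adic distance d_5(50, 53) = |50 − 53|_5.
d_5(50, 53) = 1

Step 1 — x − y = 50 − 53 = -3. Step 2 — v_5(-3) = 0 (factor: -3 = −(5^0 · 3); the sign does not affect v_p). Step 3 — |x − y|_5 = 5^{0} = 1.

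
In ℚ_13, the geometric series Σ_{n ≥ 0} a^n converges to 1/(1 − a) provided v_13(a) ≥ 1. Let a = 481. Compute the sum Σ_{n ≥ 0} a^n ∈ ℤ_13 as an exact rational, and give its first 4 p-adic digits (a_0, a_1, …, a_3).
Σ a^n = 1/(1 − a) = -1/480;  first 4 digits = (1, 11, 6, 6)

v_13(a) = 1 ≥ 1, so the series converges in ℤ_13 to 1/(1 − a) = 1/(1 − 481) = -1/480. Expand this rational in ℤ_13: compute digits iteratively via d_i = x_i mod 13, x_{i+1} = (x_i − d_i)/13. The first 4 digits are (1, 11, 6, 6).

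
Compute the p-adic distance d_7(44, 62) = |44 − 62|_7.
d_7(44, 62) = 1

Step 1 — x − y = 44 − 62 = -18. Step 2 — v_7(-18) = 0 (factor: -18 = −(7^0 · 18); the sign does not affect v_p). Step 3 — |x − y|_7 = 7^{0} = 1.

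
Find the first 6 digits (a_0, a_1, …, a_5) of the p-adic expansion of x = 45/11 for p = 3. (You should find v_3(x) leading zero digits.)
(a_0, …, a_5) = (0, 0, 1, 2, 2, 1)

v_3(45/11) = 2, so a_0 = ... = a_1 = 0. Factor out: x = 3^2 · u with u = 5/11 a unit in ℤ_3. Expand u iteratively via a_{v+i} = u_i mod 3, u_{i+1} = (u_i − a_{v+i})/3:
  u_0 = 5/11;  a_2 = 1;  u_1 = (u_0 − 1)/3 = -2/11
  u_1 = -2/11;  a_3 = 2;  u_2 = (u_1 − 2)/3 = -8/11
  u_2 = -8/11;  a_4 = 2;  u_3 = (u_2 − 2)/3 = -10/11
  u_3 = -10/11;  a_5 = 1;  u_4 = (u_3 − 1)/3 = -7/11
Digits: (0, 0, 1, 2, 2, 1).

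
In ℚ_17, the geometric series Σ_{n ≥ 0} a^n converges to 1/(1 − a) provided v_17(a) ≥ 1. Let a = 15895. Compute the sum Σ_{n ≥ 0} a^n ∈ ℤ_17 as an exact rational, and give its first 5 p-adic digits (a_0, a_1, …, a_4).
Σ a^n = 1/(1 − a) = -1/15894;  first 5 digits = (1, 0, 4, 3, 16)

v_17(a) = 2 ≥ 1, so the series converges in ℤ_17 to 1/(1 − a) = 1/(1 − 15895) = -1/15894. Expand this rational in ℤ_17: compute digits iteratively via d_i = x_i mod 17, x_{i+1} = (x_i − d_i)/17. The first 5 digits are (1, 0, 4, 3, 16).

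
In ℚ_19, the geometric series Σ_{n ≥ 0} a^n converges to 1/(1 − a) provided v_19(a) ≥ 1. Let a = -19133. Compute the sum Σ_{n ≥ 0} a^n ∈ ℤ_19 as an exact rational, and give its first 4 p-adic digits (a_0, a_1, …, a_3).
Σ a^n = 1/(1 − a) = 1/19134;  first 4 digits = (1, 0, 4, 16)

v_19(a) = 2 ≥ 1, so the series converges in ℤ_19 to 1/(1 − a) = 1/(1 − (-19133)) = 1/19134. Expand this rational in ℤ_19: compute digits iteratively via d_i = x_i mod 19, x_{i+1} = (x_i − d_i)/19. The first 4 digits are (1, 0, 4, 16).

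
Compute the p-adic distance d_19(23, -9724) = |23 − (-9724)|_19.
d_19(23, -9724) = 1/361

Step 1 — x − y = 23 − (-9724) = 9747. Step 2 — v_19(9747) = 2 (factor: 9747 = (19^2 · 27); the sign does not affect v_p). Step 3 — |x − y|_19 = 19^{-2} = 1/361.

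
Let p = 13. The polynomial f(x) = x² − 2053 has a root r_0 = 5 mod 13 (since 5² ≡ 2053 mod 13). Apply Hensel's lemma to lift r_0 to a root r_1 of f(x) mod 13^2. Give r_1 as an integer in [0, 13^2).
r_1 = 5 (mod 169)

Hensel's recurrence: r_{i+1} = r_i − f(r_i)·(f′(r_i))^{-1} mod 13^{i+2}, with f′(x) = 2x. Iterate:
  r_0 = 5 (mod 13)
  r_1 = 5 (mod 169)
Final: r_1 = 5, and one checks f(r_1) ≡ 0 mod 13^2.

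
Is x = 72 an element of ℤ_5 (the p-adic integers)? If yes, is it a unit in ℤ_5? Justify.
x ∈ ℤ_5^× (unit); v_5(x) = 0

ℤ_5 = {x ∈ ℚ_5 : v_5(x) ≥ 0} and ℤ_5^× = {x ∈ ℤ_5 : v_5(x) = 0}. Here v_5(72) = v_5(num) − v_5(den) = 0; compare against these criteria.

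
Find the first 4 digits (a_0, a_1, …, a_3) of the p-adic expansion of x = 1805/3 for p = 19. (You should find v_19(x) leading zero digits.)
(a_0, …, a_3) = (0, 0, 8, 6)

v_19(1805/3) = 2, so a_0 = ... = a_1 = 0. Factor out: x = 19^2 · u with u = 5/3 a unit in ℤ_19. Expand u iteratively via a_{v+i} = u_i mod 19, u_{i+1} = (u_i − a_{v+i})/19:
  u_0 = 5/3;  a_2 = 8;  u_1 = (u_0 − 8)/19 = -1/3
  u_1 = -1/3;  a_3 = 6;  u_2 = (u_1 − 6)/19 = -1/3
Digits: (0, 0, 8, 6).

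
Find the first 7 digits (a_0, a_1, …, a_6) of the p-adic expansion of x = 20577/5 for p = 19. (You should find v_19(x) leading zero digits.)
(a_0, …, a_6) = (0, 0, 0, 12, 7, 11, 7)

v_19(20577/5) = 3, so a_0 = ... = a_2 = 0. Factor out: x = 19^3 · u with u = 3/5 a unit in ℤ_19. Expand u iteratively via a_{v+i} = u_i mod 19, u_{i+1} = (u_i − a_{v+i})/19:
  u_0 = 3/5;  a_3 = 12;  u_1 = (u_0 − 12)/19 = -3/5
  u_1 = -3/5;  a_4 = 7;  u_2 = (u_1 − 7)/19 = -2/5
  u_2 = -2/5;  a_5 = 11;  u_3 = (u_2 − 11)/19 = -3/5
  u_3 = -3/5;  a_6 = 7;  u_4 = (u_3 − 7)/19 = -2/5
Digits: (0, 0, 0, 12, 7, 11, 7).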